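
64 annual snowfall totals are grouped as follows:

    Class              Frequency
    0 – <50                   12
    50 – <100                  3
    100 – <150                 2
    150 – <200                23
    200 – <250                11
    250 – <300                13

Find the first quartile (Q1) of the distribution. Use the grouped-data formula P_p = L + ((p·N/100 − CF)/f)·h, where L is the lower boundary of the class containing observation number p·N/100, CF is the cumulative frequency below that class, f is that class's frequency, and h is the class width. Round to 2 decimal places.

125.00

N = 64; target position k = 25/100 · 64 = 16.
Cumulative frequencies: 12, 15, 17, 40, 51, 64.
Observation 16 falls in the class 100 – <150.
L = 100, CF = 15, f = 2, h = 50.
P25 = 100 + ((16 − 15)/2)·50 = 100 + 25 = 125.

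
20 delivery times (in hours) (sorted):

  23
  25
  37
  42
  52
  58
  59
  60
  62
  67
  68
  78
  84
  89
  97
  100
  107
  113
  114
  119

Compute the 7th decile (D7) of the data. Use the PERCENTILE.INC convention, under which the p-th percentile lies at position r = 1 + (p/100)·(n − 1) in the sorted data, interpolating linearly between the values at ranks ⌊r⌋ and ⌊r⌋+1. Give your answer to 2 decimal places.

91.40

n = 20.
r = 1 + (70/100)·(20 − 1) = 1 + 13.3 = 14.3.
Rank 14 is 89 and rank 15 is 97.
Interpolate: 89 + 0.3·(97 − 89) = 89 + 0.3·8 = 91.4.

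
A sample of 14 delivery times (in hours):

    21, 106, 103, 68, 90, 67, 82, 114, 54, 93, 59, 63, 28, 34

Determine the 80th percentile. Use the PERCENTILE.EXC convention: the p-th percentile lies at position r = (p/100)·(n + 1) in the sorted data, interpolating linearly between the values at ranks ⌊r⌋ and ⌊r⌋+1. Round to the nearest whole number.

103

Sorted: 21, 28, 34, 54, 59, 63, 67, 68, 82, 90, 93, 103, 106, 114.
n = 14.
r = (80/100)·(14 + 1) = 12.
r is an integer, so P80 is the value at rank 12: 103.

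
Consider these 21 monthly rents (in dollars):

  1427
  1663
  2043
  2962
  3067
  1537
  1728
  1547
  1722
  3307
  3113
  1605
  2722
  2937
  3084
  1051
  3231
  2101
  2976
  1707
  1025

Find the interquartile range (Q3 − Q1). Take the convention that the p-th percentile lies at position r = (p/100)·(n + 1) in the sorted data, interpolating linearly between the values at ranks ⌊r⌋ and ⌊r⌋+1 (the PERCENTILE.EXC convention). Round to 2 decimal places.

Sorted: 1025, 1051, 1427, 1537, 1547, 1605, 1663, 1707, 1722, 1728, 2043, 2101, 2722, 2937, 2962, 2976, 3067, 3084, 3113, 3231, 3307.
n = 21.
P25: r = 5.5; ranks 5–6 are 1547, 1605; interpolating gives 1576.
P75: r = 16.5; ranks 16–17 are 2976, 3067; interpolating gives 3021.5.
Difference: 3021.5 − 1576 = 1445.5.

1445.50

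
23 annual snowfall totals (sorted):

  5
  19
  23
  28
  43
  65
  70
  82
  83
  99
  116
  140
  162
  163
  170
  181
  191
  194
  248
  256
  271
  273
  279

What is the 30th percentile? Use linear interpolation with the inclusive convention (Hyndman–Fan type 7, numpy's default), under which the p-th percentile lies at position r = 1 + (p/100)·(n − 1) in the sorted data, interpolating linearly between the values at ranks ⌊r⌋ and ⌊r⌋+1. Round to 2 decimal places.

77.20

n = 23.
r = 1 + (30/100)·(23 − 1) = 1 + 6.6 = 7.6.
Rank 7 is 70 and rank 8 is 82.
Interpolate: 70 + 0.6·(82 − 70) = 70 + 0.6·12 = 77.2.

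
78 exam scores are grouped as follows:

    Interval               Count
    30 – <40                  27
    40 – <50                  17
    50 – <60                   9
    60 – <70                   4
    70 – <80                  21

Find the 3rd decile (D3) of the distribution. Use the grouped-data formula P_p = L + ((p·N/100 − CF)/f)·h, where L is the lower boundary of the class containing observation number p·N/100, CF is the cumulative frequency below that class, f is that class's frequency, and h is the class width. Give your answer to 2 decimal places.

N = 78; target position k = 30/100 · 78 = 23.4.
Cumulative frequencies: 27, 44, 53, 57, 78.
Observation 23.4 falls in the class 30 – <40.
L = 30, CF = 0, f = 27, h = 10.
P30 = 30 + ((23.4 − 0)/27)·10 = 30 + 8.66667 = 38.6667.

38.67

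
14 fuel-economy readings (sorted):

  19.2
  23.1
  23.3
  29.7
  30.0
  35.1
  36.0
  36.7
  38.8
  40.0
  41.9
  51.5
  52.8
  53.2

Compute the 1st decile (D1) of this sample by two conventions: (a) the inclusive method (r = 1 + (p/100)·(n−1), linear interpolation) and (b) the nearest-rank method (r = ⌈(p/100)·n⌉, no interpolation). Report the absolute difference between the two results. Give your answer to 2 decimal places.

0.06

n = 14.
(a) r = 2.3; between ranks 2 (23.1) and 3 (23.3): 23.16.
(b) the nearest-rank method: rank 2 → 23.1.
|23.16 − 23.1| = 0.06.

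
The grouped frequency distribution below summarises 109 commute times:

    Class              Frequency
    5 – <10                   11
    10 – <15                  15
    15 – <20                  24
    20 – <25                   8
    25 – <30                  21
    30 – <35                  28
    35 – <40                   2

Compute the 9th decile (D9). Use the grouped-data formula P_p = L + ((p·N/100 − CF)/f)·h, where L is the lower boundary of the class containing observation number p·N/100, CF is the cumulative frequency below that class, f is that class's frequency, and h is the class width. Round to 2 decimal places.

33.41

N = 109; target position k = 90/100 · 109 = 98.1.
Cumulative frequencies: 11, 26, 50, 58, 79, 107, 109.
Observation 98.1 falls in the class 30 – <35.
L = 30, CF = 79, f = 28, h = 5.
P90 = 30 + ((98.1 − 79)/28)·5 = 30 + 3.41071 = 33.4107.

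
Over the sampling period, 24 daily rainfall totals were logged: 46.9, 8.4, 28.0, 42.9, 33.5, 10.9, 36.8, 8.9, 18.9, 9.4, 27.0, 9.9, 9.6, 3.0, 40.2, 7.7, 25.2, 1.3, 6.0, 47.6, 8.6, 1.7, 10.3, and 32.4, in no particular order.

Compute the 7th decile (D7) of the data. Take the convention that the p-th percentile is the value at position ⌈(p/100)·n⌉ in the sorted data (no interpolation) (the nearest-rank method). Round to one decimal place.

Sorted: 1.3, 1.7, 3.0, 6.0, 7.7, 8.4, 8.6, 8.9, 9.4, 9.6, 9.9, 10.3, 10.9, 18.9, 25.2, 27.0, 28.0, 32.4, 33.5, 36.8, 40.2, 42.9, 46.9, 47.6.
n = 24.
Position = ⌈70/100 · 24⌉ = ⌈16.8⌉ = 17.
The value at rank 17 is 28.0.

28.0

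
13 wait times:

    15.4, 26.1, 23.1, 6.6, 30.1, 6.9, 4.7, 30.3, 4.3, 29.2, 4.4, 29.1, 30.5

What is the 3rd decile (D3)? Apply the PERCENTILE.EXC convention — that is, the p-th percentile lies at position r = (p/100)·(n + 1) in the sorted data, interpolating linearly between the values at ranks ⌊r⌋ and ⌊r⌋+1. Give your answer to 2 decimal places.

Sorted: 4.3, 4.4, 4.7, 6.6, 6.9, 15.4, 23.1, 26.1, 29.1, 29.2, 30.1, 30.3, 30.5.
n = 13.
r = (30/100)·(13 + 1) = 4.2.
Rank 4 is 6.6 and rank 5 is 6.9.
Interpolate: 6.6 + 0.2·(6.9 − 6.6) = 6.6 + 0.2·0.3 = 6.66.

6.66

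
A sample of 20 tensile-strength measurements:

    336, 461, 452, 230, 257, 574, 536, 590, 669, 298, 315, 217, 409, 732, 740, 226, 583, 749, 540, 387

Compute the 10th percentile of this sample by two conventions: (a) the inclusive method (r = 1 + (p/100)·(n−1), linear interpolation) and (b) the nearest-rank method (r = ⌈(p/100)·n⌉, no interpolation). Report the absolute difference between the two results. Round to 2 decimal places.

3.60

Sorted: 217, 226, 230, 257, 298, 315, 336, 387, 409, 452, 461, 536, 540, 574, 583, 590, 669, 732, 740, 749.
n = 20.
(a) r = 2.9; between ranks 2 (226) and 3 (230): 229.6.
(b) the nearest-rank method: rank 2 → 226.
|229.6 − 226| = 3.6.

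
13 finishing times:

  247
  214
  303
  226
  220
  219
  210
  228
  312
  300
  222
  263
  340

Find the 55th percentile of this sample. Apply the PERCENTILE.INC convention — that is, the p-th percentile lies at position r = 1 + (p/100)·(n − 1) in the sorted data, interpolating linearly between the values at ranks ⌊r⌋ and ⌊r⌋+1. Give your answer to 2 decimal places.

Sorted: 210, 214, 219, 220, 222, 226, 228, 247, 263, 300, 303, 312, 340.
n = 13.
r = 1 + (55/100)·(13 − 1) = 1 + 6.6 = 7.6.
Rank 7 is 228 and rank 8 is 247.
Interpolate: 228 + 0.6·(247 − 228) = 228 + 0.6·19 = 239.4.

239.40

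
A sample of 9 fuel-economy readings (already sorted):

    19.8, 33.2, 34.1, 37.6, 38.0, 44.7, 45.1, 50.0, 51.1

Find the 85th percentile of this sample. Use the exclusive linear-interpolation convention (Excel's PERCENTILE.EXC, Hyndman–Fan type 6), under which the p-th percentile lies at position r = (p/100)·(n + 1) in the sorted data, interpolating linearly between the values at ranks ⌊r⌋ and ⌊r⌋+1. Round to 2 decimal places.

50.55

n = 9.
r = (85/100)·(9 + 1) = 8.5.
Rank 8 is 50.0 and rank 9 is 51.1.
Interpolate: 50.0 + 0.5·(51.1 − 50.0) = 50.0 + 0.5·1.1 = 50.55.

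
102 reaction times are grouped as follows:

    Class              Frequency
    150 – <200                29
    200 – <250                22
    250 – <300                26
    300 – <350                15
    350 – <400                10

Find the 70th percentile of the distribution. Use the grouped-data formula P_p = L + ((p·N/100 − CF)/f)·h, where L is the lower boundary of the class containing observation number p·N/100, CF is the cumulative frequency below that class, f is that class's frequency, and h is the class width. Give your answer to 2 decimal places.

N = 102; target position k = 70/100 · 102 = 71.4.
Cumulative frequencies: 29, 51, 77, 92, 102.
Observation 71.4 falls in the class 250 – <300.
L = 250, CF = 51, f = 26, h = 50.
P70 = 250 + ((71.4 − 51)/26)·50 = 250 + 39.2308 = 289.231.

289.23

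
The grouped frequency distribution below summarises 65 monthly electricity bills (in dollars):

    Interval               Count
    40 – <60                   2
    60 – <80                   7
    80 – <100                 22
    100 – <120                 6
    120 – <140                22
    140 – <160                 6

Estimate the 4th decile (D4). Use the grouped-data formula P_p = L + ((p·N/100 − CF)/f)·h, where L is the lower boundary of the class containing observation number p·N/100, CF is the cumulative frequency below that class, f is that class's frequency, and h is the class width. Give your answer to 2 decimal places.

N = 65; target position k = 40/100 · 65 = 26.
Cumulative frequencies: 2, 9, 31, 37, 59, 65.
Observation 26 falls in the class 80 – <100.
L = 80, CF = 9, f = 22, h = 20.
P40 = 80 + ((26 − 9)/22)·20 = 80 + 15.4545 = 95.4545.

95.45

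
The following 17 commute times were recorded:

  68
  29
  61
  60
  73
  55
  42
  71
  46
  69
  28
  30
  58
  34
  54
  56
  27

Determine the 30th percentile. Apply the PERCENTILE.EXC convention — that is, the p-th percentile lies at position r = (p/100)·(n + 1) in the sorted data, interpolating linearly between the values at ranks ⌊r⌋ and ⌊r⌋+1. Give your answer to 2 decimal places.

Sorted: 27, 28, 29, 30, 34, 42, 46, 54, 55, 56, 58, 60, 61, 68, 69, 71, 73.
n = 17.
r = (30/100)·(17 + 1) = 5.4.
Rank 5 is 34 and rank 6 is 42.
Interpolate: 34 + 0.4·(42 − 34) = 34 + 0.4·8 = 37.2.

37.20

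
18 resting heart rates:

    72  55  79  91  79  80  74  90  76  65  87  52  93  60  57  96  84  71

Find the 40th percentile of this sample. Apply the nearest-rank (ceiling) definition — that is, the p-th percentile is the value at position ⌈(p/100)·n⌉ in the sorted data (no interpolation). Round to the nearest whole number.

74

Sorted: 52, 55, 57, 60, 65, 71, 72, 74, 76, 79, 79, 80, 84, 87, 90, 91, 93, 96.
n = 18.
Position = ⌈40/100 · 18⌉ = ⌈7.2⌉ = 8.
The value at rank 8 is 74.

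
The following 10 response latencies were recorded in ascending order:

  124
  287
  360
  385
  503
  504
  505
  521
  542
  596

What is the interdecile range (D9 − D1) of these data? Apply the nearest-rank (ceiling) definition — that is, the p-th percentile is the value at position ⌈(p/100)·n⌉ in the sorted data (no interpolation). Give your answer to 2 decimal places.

418.00

n = 10.
P10: rank ⌈10/100·10⌉ = 1 → 124.
P90: rank ⌈90/100·10⌉ = 9 → 542.
Difference: 542 − 124 = 418.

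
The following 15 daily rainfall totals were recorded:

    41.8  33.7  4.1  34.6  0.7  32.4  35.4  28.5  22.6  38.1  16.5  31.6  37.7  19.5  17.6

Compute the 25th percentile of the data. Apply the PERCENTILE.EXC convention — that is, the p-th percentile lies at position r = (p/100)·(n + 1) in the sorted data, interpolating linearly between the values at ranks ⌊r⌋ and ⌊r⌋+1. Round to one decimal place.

Sorted: 0.7, 4.1, 16.5, 17.6, 19.5, 22.6, 28.5, 31.6, 32.4, 33.7, 34.6, 35.4, 37.7, 38.1, 41.8.
n = 15.
r = (25/100)·(15 + 1) = 4.
r is an integer, so P25 is the value at rank 4: 17.6.

17.6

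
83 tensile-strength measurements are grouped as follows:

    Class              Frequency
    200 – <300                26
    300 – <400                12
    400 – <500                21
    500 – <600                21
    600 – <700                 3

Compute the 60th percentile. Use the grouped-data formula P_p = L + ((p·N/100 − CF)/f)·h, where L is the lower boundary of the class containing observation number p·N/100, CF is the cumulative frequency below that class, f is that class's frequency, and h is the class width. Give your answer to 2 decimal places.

N = 83; target position k = 60/100 · 83 = 49.8.
Cumulative frequencies: 26, 38, 59, 80, 83.
Observation 49.8 falls in the class 400 – <500.
L = 400, CF = 38, f = 21, h = 100.
P60 = 400 + ((49.8 − 38)/21)·100 = 400 + 56.1905 = 456.19.

456.19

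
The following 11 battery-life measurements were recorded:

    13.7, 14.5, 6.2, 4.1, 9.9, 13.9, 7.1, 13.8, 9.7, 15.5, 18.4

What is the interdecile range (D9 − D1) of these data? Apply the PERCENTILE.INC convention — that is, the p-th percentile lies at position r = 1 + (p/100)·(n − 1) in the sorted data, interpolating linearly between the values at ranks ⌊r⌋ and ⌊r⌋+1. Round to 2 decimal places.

9.30

Sorted: 4.1, 6.2, 7.1, 9.7, 9.9, 13.7, 13.8, 13.9, 14.5, 15.5, 18.4.
n = 11.
P10: r = 2 (integer) → 6.2.
P90: r = 10 (integer) → 15.5.
Difference: 15.5 − 6.2 = 9.3.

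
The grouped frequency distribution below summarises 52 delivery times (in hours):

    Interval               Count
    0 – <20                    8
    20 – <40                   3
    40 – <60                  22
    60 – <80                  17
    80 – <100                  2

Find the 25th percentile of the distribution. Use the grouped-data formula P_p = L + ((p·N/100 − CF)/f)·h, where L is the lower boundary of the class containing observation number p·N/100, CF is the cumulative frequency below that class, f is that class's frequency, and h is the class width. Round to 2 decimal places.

N = 52; target position k = 25/100 · 52 = 13.
Cumulative frequencies: 8, 11, 33, 50, 52.
Observation 13 falls in the class 40 – <60.
L = 40, CF = 11, f = 22, h = 20.
P25 = 40 + ((13 − 11)/22)·20 = 40 + 1.81818 = 41.8182.

41.82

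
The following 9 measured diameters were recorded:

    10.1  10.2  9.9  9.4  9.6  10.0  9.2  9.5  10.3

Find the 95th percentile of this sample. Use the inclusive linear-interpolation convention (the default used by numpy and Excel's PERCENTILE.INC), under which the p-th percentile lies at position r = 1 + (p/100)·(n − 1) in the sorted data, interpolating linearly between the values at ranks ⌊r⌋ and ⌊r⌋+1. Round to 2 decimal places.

10.26

Sorted: 9.2, 9.4, 9.5, 9.6, 9.9, 10.0, 10.1, 10.2, 10.3.
n = 9.
r = 1 + (95/100)·(9 − 1) = 1 + 7.6 = 8.6.
Rank 8 is 10.2 and rank 9 is 10.3.
Interpolate: 10.2 + 0.6·(10.3 − 10.2) = 10.2 + 0.6·0.1 = 10.26.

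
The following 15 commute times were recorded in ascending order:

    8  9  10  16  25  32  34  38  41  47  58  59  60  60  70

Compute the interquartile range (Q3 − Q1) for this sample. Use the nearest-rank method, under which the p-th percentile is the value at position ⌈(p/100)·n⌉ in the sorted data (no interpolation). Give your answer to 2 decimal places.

43.00

n = 15.
P25: rank ⌈25/100·15⌉ = 4 → 16.
P75: rank ⌈75/100·15⌉ = 12 → 59.
Difference: 59 − 16 = 43.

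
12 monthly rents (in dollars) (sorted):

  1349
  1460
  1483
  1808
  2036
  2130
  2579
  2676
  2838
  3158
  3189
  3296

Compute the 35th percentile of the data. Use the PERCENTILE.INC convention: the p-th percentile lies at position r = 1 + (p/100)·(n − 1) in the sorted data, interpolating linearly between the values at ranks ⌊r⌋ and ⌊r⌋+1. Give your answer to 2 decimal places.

n = 12.
r = 1 + (35/100)·(12 − 1) = 1 + 3.85 = 4.85.
Rank 4 is 1808 and rank 5 is 2036.
Interpolate: 1808 + 0.85·(2036 − 1808) = 1808 + 0.85·228 = 2001.8.

2001.80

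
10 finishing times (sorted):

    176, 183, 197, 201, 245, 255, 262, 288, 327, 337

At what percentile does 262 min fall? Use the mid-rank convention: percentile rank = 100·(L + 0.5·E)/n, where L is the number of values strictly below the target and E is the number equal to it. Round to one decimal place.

65.0

Count below 262: L = 6; count equal: E = 1; n = 10.
Percentile rank = 100·(6 + 0.5·1)/10 = 100·6.5/10 = 65.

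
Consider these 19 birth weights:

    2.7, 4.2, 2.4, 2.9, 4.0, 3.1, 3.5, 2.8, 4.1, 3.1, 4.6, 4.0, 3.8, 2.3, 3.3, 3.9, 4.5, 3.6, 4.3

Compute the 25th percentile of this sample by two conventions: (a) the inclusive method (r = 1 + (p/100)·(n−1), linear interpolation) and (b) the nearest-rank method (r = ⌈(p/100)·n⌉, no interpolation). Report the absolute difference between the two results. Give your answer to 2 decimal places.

Sorted: 2.3, 2.4, 2.7, 2.8, 2.9, 3.1, 3.1, 3.3, 3.5, 3.6, 3.8, 3.9, 4.0, 4.0, 4.1, 4.2, 4.3, 4.5, 4.6.
n = 19.
(a) r = 5.5; between ranks 5 (2.9) and 6 (3.1): 3.
(b) the nearest-rank method: rank 5 → 2.9.
|3 − 2.9| = 0.1.

0.10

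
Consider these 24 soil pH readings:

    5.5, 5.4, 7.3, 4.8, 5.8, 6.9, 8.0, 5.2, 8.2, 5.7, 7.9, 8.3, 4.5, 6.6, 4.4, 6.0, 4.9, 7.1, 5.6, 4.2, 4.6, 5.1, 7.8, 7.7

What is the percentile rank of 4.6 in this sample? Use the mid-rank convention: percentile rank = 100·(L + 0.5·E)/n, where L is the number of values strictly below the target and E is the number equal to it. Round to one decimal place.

14.6

Sorted: 4.2, 4.4, 4.5, 4.6, 4.8, 4.9, 5.1, 5.2, 5.4, 5.5, 5.6, 5.7, 5.8, 6.0, 6.6, 6.9, 7.1, 7.3, 7.7, 7.8, 7.9, 8.0, 8.2, 8.3.
Count below 4.6: L = 3; count equal: E = 1; n = 24.
Percentile rank = 100·(3 + 0.5·1)/24 = 100·3.5/24 = 14.58.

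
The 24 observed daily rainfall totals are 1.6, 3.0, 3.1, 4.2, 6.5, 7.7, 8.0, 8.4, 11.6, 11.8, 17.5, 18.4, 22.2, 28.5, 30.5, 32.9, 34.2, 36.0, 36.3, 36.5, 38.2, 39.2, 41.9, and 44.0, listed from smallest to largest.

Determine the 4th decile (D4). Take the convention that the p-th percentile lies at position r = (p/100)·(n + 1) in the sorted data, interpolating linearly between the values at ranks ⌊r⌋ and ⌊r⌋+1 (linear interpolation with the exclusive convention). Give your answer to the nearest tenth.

n = 24.
r = (40/100)·(24 + 1) = 10.
r is an integer, so P40 is the value at rank 10: 11.8.

11.8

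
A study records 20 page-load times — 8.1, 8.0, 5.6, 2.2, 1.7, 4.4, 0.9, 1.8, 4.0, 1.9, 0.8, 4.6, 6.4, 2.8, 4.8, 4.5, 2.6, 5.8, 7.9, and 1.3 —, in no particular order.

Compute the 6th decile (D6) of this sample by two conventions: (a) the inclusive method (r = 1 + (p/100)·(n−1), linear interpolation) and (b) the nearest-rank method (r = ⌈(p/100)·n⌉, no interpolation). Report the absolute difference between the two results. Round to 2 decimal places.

0.04

Sorted: 0.8, 0.9, 1.3, 1.7, 1.8, 1.9, 2.2, 2.6, 2.8, 4.0, 4.4, 4.5, 4.6, 4.8, 5.6, 5.8, 6.4, 7.9, 8.0, 8.1.
n = 20.
(a) r = 12.4; between ranks 12 (4.5) and 13 (4.6): 4.54.
(b) the nearest-rank method: rank 12 → 4.5.
|4.54 − 4.5| = 0.04.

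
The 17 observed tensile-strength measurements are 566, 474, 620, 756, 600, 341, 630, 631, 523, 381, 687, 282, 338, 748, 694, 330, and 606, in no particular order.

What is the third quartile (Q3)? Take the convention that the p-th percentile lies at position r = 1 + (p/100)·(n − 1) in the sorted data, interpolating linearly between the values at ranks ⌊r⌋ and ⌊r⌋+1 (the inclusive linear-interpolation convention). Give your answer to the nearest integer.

Sorted: 282, 330, 338, 341, 381, 474, 523, 566, 600, 606, 620, 630, 631, 687, 694, 748, 756.
n = 17.
r = 1 + (75/100)·(17 − 1) = 1 + 12 = 13.
r is an integer, so P75 is the value at rank 13: 631.

631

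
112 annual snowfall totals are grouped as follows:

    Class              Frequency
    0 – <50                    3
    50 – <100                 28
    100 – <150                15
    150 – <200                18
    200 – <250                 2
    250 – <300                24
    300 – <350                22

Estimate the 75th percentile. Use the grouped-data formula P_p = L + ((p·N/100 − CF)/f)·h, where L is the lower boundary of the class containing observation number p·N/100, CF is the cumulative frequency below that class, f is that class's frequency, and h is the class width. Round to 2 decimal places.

287.50

N = 112; target position k = 75/100 · 112 = 84.
Cumulative frequencies: 3, 31, 46, 64, 66, 90, 112.
Observation 84 falls in the class 250 – <300.
L = 250, CF = 66, f = 24, h = 50.
P75 = 250 + ((84 − 66)/24)·50 = 250 + 37.5 = 287.5.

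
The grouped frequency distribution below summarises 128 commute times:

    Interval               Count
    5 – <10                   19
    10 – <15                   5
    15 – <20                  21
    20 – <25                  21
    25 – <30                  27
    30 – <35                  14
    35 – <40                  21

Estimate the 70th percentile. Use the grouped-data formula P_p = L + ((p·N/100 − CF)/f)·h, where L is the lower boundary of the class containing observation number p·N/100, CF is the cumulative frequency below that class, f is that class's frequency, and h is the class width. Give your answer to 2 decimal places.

N = 128; target position k = 70/100 · 128 = 89.6.
Cumulative frequencies: 19, 24, 45, 66, 93, 107, 128.
Observation 89.6 falls in the class 25 – <30.
L = 25, CF = 66, f = 27, h = 5.
P70 = 25 + ((89.6 − 66)/27)·5 = 25 + 4.37037 = 29.3704.

29.37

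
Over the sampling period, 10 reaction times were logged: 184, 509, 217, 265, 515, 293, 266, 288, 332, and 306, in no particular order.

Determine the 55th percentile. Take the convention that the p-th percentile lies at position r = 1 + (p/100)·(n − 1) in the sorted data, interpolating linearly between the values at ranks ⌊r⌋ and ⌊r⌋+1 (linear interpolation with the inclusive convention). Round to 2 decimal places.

292.75

Sorted: 184, 217, 265, 266, 288, 293, 306, 332, 509, 515.
n = 10.
r = 1 + (55/100)·(10 − 1) = 1 + 4.95 = 5.95.
Rank 5 is 288 and rank 6 is 293.
Interpolate: 288 + 0.95·(293 − 288) = 288 + 0.95·5 = 292.75.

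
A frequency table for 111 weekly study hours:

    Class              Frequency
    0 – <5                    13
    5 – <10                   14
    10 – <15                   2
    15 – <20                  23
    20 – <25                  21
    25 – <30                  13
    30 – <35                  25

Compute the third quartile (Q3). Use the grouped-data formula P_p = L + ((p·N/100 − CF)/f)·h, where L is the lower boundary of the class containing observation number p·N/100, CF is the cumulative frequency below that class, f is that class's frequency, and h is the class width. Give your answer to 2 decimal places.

28.94

N = 111; target position k = 75/100 · 111 = 83.25.
Cumulative frequencies: 13, 27, 29, 52, 73, 86, 111.
Observation 83.25 falls in the class 25 – <30.
L = 25, CF = 73, f = 13, h = 5.
P75 = 25 + ((83.25 − 73)/13)·5 = 25 + 3.94231 = 28.9423.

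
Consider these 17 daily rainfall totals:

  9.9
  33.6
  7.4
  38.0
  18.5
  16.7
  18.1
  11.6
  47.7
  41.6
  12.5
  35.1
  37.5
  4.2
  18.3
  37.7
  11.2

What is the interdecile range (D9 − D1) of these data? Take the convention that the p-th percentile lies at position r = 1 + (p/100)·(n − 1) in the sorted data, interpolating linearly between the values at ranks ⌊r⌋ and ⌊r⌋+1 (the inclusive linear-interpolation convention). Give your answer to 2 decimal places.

30.54

Sorted: 4.2, 7.4, 9.9, 11.2, 11.6, 12.5, 16.7, 18.1, 18.3, 18.5, 33.6, 35.1, 37.5, 37.7, 38.0, 41.6, 47.7.
n = 17.
P10: r = 2.6; ranks 2–3 are 7.4, 9.9; interpolating gives 8.9.
P90: r = 15.4; ranks 15–16 are 38.0, 41.6; interpolating gives 39.44.
Difference: 39.44 − 8.9 = 30.54.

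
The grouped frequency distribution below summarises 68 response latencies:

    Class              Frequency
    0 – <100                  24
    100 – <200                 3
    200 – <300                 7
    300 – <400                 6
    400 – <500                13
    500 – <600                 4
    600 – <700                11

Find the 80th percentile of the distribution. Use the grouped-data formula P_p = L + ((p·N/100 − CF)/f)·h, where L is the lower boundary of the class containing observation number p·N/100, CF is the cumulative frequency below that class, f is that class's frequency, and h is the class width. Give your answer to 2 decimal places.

N = 68; target position k = 80/100 · 68 = 54.4.
Cumulative frequencies: 24, 27, 34, 40, 53, 57, 68.
Observation 54.4 falls in the class 500 – <600.
L = 500, CF = 53, f = 4, h = 100.
P80 = 500 + ((54.4 − 53)/4)·100 = 500 + 35 = 535.

535.00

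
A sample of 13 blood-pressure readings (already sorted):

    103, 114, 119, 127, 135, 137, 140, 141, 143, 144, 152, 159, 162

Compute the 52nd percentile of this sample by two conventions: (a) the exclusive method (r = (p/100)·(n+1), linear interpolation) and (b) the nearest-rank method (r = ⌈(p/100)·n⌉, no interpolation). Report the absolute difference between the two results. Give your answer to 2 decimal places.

n = 13.
(a) r = 7.28; between ranks 7 (140) and 8 (141): 140.28.
(b) the nearest-rank method: rank 7 → 140.
|140.28 − 140| = 0.28.

0.28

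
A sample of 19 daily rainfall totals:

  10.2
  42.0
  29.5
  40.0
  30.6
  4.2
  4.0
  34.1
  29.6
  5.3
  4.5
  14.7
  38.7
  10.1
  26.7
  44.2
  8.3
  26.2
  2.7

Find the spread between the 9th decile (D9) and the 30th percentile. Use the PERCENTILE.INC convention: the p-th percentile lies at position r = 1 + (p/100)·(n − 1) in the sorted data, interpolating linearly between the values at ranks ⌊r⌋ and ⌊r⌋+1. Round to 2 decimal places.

Sorted: 2.7, 4.0, 4.2, 4.5, 5.3, 8.3, 10.1, 10.2, 14.7, 26.2, 26.7, 29.5, 29.6, 30.6, 34.1, 38.7, 40.0, 42.0, 44.2.
n = 19.
P30: r = 6.4; ranks 6–7 are 8.3, 10.1; interpolating gives 9.02.
P90: r = 17.2; ranks 17–18 are 40.0, 42.0; interpolating gives 40.4.
Difference: 40.4 − 9.02 = 31.38.

31.38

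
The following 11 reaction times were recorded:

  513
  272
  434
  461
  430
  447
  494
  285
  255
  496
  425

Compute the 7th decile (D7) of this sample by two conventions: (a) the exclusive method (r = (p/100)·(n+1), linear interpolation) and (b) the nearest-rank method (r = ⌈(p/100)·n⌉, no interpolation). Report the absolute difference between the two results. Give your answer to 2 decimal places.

Sorted: 255, 272, 285, 425, 430, 434, 447, 461, 494, 496, 513.
n = 11.
(a) r = 8.4; between ranks 8 (461) and 9 (494): 474.2.
(b) the nearest-rank method: rank 8 → 461.
|474.2 − 461| = 13.2.

13.20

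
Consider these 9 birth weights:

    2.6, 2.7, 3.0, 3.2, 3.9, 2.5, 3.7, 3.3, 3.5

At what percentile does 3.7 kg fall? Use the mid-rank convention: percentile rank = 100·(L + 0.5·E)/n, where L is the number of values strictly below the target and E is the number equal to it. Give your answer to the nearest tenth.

Sorted: 2.5, 2.6, 2.7, 3.0, 3.2, 3.3, 3.5, 3.7, 3.9.
Count below 3.7: L = 7; count equal: E = 1; n = 9.
Percentile rank = 100·(7 + 0.5·1)/9 = 100·7.5/9 = 83.33.

83.3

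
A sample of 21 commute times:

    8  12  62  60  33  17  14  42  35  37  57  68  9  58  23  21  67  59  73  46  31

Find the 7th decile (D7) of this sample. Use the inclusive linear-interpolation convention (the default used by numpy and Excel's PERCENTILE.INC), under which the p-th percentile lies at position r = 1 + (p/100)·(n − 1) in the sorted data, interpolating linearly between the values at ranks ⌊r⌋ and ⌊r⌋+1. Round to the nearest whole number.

58

Sorted: 8, 9, 12, 14, 17, 21, 23, 31, 33, 35, 37, 42, 46, 57, 58, 59, 60, 62, 67, 68, 73.
n = 21.
r = 1 + (70/100)·(21 − 1) = 1 + 14 = 15.
r is an integer, so P70 is the value at rank 15: 58.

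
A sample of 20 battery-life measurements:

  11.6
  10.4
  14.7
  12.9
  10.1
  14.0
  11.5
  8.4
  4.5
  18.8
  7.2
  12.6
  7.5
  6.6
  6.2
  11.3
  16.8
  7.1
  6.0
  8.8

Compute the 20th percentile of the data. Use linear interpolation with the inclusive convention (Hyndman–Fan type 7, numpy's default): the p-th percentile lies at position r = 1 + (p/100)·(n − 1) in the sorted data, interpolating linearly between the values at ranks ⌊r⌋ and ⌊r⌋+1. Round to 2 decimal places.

7.00

Sorted: 4.5, 6.0, 6.2, 6.6, 7.1, 7.2, 7.5, 8.4, 8.8, 10.1, 10.4, 11.3, 11.5, 11.6, 12.6, 12.9, 14.0, 14.7, 16.8, 18.8.
n = 20.
r = 1 + (20/100)·(20 − 1) = 1 + 3.8 = 4.8.
Rank 4 is 6.6 and rank 5 is 7.1.
Interpolate: 6.6 + 0.8·(7.1 − 6.6) = 6.6 + 0.8·0.5 = 7.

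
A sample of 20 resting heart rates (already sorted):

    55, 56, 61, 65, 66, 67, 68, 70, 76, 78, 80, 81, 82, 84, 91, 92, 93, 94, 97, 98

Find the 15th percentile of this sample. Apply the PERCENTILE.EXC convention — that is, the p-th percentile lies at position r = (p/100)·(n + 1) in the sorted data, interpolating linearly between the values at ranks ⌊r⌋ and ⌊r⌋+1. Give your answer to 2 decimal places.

61.60

n = 20.
r = (15/100)·(20 + 1) = 3.15.
Rank 3 is 61 and rank 4 is 65.
Interpolate: 61 + 0.15·(65 − 61) = 61 + 0.15·4 = 61.6.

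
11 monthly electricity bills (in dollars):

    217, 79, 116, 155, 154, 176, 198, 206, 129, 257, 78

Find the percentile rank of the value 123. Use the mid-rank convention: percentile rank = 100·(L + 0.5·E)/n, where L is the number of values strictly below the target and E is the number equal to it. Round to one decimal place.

Sorted: 78, 79, 116, 129, 154, 155, 176, 198, 206, 217, 257.
Count below 123: L = 3; count equal: E = 0; n = 11.
Percentile rank = 100·(3 + 0.5·0)/11 = 100·3/11 = 27.27.

27.3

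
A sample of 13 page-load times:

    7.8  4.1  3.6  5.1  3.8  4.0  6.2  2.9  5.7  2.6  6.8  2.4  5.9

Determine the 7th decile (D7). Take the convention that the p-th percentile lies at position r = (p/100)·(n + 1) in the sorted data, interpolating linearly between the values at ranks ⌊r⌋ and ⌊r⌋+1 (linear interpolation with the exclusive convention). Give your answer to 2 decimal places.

5.86

Sorted: 2.4, 2.6, 2.9, 3.6, 3.8, 4.0, 4.1, 5.1, 5.7, 5.9, 6.2, 6.8, 7.8.
n = 13.
r = (70/100)·(13 + 1) = 9.8.
Rank 9 is 5.7 and rank 10 is 5.9.
Interpolate: 5.7 + 0.8·(5.9 − 5.7) = 5.7 + 0.8·0.2 = 5.86.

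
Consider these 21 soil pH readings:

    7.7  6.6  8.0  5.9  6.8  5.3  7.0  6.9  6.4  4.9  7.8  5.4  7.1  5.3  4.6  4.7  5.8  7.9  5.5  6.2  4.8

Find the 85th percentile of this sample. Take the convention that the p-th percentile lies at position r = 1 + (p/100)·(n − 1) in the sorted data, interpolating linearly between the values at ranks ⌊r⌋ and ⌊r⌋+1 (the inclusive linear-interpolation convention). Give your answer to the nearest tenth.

Sorted: 4.6, 4.7, 4.8, 4.9, 5.3, 5.3, 5.4, 5.5, 5.8, 5.9, 6.2, 6.4, 6.6, 6.8, 6.9, 7.0, 7.1, 7.7, 7.8, 7.9, 8.0.
n = 21.
r = 1 + (85/100)·(21 − 1) = 1 + 17 = 18.
r is an integer, so P85 is the value at rank 18: 7.7.

7.7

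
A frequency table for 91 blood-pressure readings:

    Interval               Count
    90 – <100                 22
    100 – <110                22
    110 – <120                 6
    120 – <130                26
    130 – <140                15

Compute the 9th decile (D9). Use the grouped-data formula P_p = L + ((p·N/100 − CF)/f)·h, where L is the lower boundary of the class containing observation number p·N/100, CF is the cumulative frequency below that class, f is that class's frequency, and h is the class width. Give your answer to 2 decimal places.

N = 91; target position k = 90/100 · 91 = 81.9.
Cumulative frequencies: 22, 44, 50, 76, 91.
Observation 81.9 falls in the class 130 – <140.
L = 130, CF = 76, f = 15, h = 10.
P90 = 130 + ((81.9 − 76)/15)·10 = 130 + 3.93333 = 133.933.

133.93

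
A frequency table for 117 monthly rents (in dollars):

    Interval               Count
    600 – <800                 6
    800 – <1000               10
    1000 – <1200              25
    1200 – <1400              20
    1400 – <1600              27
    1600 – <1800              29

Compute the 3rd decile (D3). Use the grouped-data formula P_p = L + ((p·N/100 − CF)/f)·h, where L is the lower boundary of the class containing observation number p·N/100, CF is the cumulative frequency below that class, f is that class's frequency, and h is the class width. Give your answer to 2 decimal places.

1152.80

N = 117; target position k = 30/100 · 117 = 35.1.
Cumulative frequencies: 6, 16, 41, 61, 88, 117.
Observation 35.1 falls in the class 1000 – <1200.
L = 1000, CF = 16, f = 25, h = 200.
P30 = 1000 + ((35.1 − 16)/25)·200 = 1000 + 152.8 = 1152.8.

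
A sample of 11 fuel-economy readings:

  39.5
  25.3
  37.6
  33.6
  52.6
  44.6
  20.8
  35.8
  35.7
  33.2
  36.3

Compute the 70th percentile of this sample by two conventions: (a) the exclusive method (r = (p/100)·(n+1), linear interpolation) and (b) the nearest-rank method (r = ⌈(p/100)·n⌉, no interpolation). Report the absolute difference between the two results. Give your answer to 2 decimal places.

0.76

Sorted: 20.8, 25.3, 33.2, 33.6, 35.7, 35.8, 36.3, 37.6, 39.5, 44.6, 52.6.
n = 11.
(a) r = 8.4; between ranks 8 (37.6) and 9 (39.5): 38.36.
(b) the nearest-rank method: rank 8 → 37.6.
|38.36 − 37.6| = 0.76.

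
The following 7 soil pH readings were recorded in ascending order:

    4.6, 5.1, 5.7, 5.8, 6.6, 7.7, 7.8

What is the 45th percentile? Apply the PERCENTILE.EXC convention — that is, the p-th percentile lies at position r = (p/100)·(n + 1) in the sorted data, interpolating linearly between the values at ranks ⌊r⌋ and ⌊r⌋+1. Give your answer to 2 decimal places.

n = 7.
r = (45/100)·(7 + 1) = 3.6.
Rank 3 is 5.7 and rank 4 is 5.8.
Interpolate: 5.7 + 0.6·(5.8 − 5.7) = 5.7 + 0.6·0.1 = 5.76.

5.76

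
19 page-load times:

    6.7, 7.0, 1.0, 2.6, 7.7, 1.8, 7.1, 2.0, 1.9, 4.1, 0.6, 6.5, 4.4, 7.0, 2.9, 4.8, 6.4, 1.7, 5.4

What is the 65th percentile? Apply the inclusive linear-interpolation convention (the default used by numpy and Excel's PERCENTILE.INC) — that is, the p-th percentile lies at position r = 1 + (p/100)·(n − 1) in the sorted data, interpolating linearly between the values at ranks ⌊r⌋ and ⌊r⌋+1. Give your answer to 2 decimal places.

6.10

Sorted: 0.6, 1.0, 1.7, 1.8, 1.9, 2.0, 2.6, 2.9, 4.1, 4.4, 4.8, 5.4, 6.4, 6.5, 6.7, 7.0, 7.0, 7.1, 7.7.
n = 19.
r = 1 + (65/100)·(19 − 1) = 1 + 11.7 = 12.7.
Rank 12 is 5.4 and rank 13 is 6.4.
Interpolate: 5.4 + 0.7·(6.4 − 5.4) = 5.4 + 0.7·1 = 6.1.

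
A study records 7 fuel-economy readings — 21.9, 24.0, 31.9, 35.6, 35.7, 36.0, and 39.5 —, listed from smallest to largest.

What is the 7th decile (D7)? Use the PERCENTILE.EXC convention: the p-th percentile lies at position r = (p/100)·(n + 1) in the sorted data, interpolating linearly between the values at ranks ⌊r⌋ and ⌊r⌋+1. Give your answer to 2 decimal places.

n = 7.
r = (70/100)·(7 + 1) = 5.6.
Rank 5 is 35.7 and rank 6 is 36.0.
Interpolate: 35.7 + 0.6·(36.0 − 35.7) = 35.7 + 0.6·0.3 = 35.88.

35.88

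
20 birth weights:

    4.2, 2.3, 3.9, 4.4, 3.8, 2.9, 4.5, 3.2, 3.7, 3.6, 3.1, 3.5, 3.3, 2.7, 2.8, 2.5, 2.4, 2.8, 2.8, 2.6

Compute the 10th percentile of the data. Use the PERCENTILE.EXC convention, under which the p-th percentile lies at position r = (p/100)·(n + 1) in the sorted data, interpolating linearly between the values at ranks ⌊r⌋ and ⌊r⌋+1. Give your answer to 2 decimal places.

Sorted: 2.3, 2.4, 2.5, 2.6, 2.7, 2.8, 2.8, 2.8, 2.9, 3.1, 3.2, 3.3, 3.5, 3.6, 3.7, 3.8, 3.9, 4.2, 4.4, 4.5.
n = 20.
r = (10/100)·(20 + 1) = 2.1.
Rank 2 is 2.4 and rank 3 is 2.5.
Interpolate: 2.4 + 0.1·(2.5 − 2.4) = 2.4 + 0.1·0.1 = 2.41.

2.41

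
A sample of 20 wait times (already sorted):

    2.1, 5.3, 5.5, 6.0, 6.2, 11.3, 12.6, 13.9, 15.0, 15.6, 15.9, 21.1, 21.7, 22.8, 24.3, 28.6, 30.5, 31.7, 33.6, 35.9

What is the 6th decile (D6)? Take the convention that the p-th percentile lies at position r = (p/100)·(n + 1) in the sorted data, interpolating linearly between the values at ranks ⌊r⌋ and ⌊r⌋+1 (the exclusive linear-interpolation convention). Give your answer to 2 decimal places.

n = 20.
r = (60/100)·(20 + 1) = 12.6.
Rank 12 is 21.1 and rank 13 is 21.7.
Interpolate: 21.1 + 0.6·(21.7 − 21.1) = 21.1 + 0.6·0.6 = 21.46.

21.46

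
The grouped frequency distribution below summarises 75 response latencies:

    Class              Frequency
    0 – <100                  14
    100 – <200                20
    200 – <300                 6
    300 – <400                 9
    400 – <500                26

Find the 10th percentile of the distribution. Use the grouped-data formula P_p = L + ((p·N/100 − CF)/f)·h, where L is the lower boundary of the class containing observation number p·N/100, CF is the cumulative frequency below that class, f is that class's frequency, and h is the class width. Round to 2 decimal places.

53.57

N = 75; target position k = 10/100 · 75 = 7.5.
Cumulative frequencies: 14, 34, 40, 49, 75.
Observation 7.5 falls in the class 0 – <100.
L = 0, CF = 0, f = 14, h = 100.
P10 = 0 + ((7.5 − 0)/14)·100 = 0 + 53.5714 = 53.5714.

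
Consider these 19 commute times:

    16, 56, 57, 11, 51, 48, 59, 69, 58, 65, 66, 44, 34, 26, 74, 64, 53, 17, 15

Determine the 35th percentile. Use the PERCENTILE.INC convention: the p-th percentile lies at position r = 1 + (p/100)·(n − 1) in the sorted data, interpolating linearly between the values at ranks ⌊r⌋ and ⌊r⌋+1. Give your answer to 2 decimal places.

45.20

Sorted: 11, 15, 16, 17, 26, 34, 44, 48, 51, 53, 56, 57, 58, 59, 64, 65, 66, 69, 74.
n = 19.
r = 1 + (35/100)·(19 − 1) = 1 + 6.3 = 7.3.
Rank 7 is 44 and rank 8 is 48.
Interpolate: 44 + 0.3·(48 − 44) = 44 + 0.3·4 = 45.2.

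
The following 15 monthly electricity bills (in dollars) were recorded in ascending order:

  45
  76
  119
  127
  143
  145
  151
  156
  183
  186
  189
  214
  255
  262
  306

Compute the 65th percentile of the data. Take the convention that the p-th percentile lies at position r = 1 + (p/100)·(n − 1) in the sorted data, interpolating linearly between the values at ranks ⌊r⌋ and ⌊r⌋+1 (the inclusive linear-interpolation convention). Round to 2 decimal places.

186.30

n = 15.
r = 1 + (65/100)·(15 − 1) = 1 + 9.1 = 10.1.
Rank 10 is 186 and rank 11 is 189.
Interpolate: 186 + 0.1·(189 − 186) = 186 + 0.1·3 = 186.3.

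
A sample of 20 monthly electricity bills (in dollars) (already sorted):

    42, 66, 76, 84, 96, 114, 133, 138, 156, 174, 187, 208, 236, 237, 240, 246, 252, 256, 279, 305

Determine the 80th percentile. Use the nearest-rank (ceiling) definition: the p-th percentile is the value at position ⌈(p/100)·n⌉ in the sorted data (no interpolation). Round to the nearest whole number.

246

n = 20.
Position = ⌈80/100 · 20⌉ = ⌈16⌉ = 16.
The value at rank 16 is 246.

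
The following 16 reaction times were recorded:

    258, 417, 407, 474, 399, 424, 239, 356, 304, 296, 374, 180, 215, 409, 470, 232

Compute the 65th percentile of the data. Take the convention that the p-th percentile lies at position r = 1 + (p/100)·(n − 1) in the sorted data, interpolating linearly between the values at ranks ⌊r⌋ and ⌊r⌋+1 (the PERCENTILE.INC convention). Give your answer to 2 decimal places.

Sorted: 180, 215, 232, 239, 258, 296, 304, 356, 374, 399, 407, 409, 417, 424, 470, 474.
n = 16.
r = 1 + (65/100)·(16 − 1) = 1 + 9.75 = 10.75.
Rank 10 is 399 and rank 11 is 407.
Interpolate: 399 + 0.75·(407 − 399) = 399 + 0.75·8 = 405.

405.00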